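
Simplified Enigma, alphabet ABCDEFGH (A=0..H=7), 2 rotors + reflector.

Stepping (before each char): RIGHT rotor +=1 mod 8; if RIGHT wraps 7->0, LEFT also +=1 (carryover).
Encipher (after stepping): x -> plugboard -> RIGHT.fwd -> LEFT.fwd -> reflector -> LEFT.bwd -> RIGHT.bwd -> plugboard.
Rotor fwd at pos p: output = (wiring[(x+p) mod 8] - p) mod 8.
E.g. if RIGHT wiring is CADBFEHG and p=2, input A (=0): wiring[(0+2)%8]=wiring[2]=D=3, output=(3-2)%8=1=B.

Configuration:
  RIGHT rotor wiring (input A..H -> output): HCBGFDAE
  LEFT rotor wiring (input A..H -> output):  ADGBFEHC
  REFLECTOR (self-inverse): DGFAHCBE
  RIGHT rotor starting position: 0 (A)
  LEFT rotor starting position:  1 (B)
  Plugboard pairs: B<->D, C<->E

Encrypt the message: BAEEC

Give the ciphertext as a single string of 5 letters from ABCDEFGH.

Char 1 ('B'): step: R->1, L=1; B->plug->D->R->E->L->D->refl->A->L'->C->R'->E->plug->C
Char 2 ('A'): step: R->2, L=1; A->plug->A->R->H->L->H->refl->E->L'->D->R'->C->plug->E
Char 3 ('E'): step: R->3, L=1; E->plug->C->R->A->L->C->refl->F->L'->B->R'->E->plug->C
Char 4 ('E'): step: R->4, L=1; E->plug->C->R->E->L->D->refl->A->L'->C->R'->H->plug->H
Char 5 ('C'): step: R->5, L=1; C->plug->E->R->F->L->G->refl->B->L'->G->R'->A->plug->A

Answer: CECHA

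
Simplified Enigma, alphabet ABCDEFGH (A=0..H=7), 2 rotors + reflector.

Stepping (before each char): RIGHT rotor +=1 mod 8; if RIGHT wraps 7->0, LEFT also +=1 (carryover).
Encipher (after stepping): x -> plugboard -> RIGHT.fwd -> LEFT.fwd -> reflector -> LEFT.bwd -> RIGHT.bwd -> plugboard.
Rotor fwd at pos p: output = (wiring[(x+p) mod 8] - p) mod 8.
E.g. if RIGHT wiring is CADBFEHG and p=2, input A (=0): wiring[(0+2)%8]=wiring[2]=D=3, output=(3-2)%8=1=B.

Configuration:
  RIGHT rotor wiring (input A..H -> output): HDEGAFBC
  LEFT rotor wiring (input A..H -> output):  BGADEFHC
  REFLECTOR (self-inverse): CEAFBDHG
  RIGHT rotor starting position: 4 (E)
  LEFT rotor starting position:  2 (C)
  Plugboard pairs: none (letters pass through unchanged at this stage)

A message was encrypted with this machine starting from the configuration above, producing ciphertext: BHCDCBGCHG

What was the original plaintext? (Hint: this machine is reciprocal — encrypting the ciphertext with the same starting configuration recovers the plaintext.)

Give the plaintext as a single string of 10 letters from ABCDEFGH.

Answer: HCAAEGCAGF

Derivation:
Char 1 ('B'): step: R->5, L=2; B->plug->B->R->E->L->F->refl->D->L'->D->R'->H->plug->H
Char 2 ('H'): step: R->6, L=2; H->plug->H->R->H->L->E->refl->B->L'->B->R'->C->plug->C
Char 3 ('C'): step: R->7, L=2; C->plug->C->R->E->L->F->refl->D->L'->D->R'->A->plug->A
Char 4 ('D'): step: R->0, L->3 (L advanced); D->plug->D->R->G->L->D->refl->F->L'->H->R'->A->plug->A
Char 5 ('C'): step: R->1, L=3; C->plug->C->R->F->L->G->refl->H->L'->E->R'->E->plug->E
Char 6 ('B'): step: R->2, L=3; B->plug->B->R->E->L->H->refl->G->L'->F->R'->G->plug->G
Char 7 ('G'): step: R->3, L=3; G->plug->G->R->A->L->A->refl->C->L'->C->R'->C->plug->C
Char 8 ('C'): step: R->4, L=3; C->plug->C->R->F->L->G->refl->H->L'->E->R'->A->plug->A
Char 9 ('H'): step: R->5, L=3; H->plug->H->R->D->L->E->refl->B->L'->B->R'->G->plug->G
Char 10 ('G'): step: R->6, L=3; G->plug->G->R->C->L->C->refl->A->L'->A->R'->F->plug->F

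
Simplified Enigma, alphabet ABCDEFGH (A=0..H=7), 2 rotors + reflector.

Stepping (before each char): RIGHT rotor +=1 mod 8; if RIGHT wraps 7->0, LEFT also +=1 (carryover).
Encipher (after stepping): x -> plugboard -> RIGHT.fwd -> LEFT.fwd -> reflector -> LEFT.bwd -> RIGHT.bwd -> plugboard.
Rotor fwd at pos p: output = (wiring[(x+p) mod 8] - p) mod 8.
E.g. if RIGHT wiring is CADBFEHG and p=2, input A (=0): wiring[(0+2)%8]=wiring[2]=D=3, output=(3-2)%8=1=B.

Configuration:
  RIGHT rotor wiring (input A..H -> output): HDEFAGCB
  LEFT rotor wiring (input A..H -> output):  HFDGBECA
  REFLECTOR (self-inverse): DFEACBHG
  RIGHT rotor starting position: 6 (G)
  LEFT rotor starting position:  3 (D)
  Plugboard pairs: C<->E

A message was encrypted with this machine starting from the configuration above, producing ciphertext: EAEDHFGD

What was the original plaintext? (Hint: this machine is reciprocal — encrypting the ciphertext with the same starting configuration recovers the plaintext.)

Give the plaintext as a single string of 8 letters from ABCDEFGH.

Char 1 ('E'): step: R->7, L=3; E->plug->C->R->E->L->F->refl->B->L'->C->R'->A->plug->A
Char 2 ('A'): step: R->0, L->4 (L advanced); A->plug->A->R->H->L->C->refl->E->L'->D->R'->B->plug->B
Char 3 ('E'): step: R->1, L=4; E->plug->C->R->E->L->D->refl->A->L'->B->R'->F->plug->F
Char 4 ('D'): step: R->2, L=4; D->plug->D->R->E->L->D->refl->A->L'->B->R'->H->plug->H
Char 5 ('H'): step: R->3, L=4; H->plug->H->R->B->L->A->refl->D->L'->E->R'->F->plug->F
Char 6 ('F'): step: R->4, L=4; F->plug->F->R->H->L->C->refl->E->L'->D->R'->E->plug->C
Char 7 ('G'): step: R->5, L=4; G->plug->G->R->A->L->F->refl->B->L'->F->R'->B->plug->B
Char 8 ('D'): step: R->6, L=4; D->plug->D->R->F->L->B->refl->F->L'->A->R'->H->plug->H

Answer: ABFHFCBH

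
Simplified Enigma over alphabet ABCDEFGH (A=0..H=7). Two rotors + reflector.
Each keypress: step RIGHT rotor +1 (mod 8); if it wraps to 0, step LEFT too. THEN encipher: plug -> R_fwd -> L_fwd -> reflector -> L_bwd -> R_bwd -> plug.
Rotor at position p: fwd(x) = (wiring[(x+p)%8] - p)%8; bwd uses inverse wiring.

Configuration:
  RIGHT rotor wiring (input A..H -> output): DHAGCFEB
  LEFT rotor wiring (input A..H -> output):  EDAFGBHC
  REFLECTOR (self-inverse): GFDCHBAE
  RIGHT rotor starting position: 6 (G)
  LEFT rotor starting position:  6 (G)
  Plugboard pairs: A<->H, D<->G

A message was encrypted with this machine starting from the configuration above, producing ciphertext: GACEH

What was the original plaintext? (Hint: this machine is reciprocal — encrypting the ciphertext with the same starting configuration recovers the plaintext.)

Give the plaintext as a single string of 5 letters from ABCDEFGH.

Char 1 ('G'): step: R->7, L=6; G->plug->D->R->B->L->E->refl->H->L'->F->R'->H->plug->A
Char 2 ('A'): step: R->0, L->7 (L advanced); A->plug->H->R->B->L->F->refl->B->L'->D->R'->A->plug->H
Char 3 ('C'): step: R->1, L=7; C->plug->C->R->F->L->H->refl->E->L'->C->R'->H->plug->A
Char 4 ('E'): step: R->2, L=7; E->plug->E->R->C->L->E->refl->H->L'->F->R'->H->plug->A
Char 5 ('H'): step: R->3, L=7; H->plug->A->R->D->L->B->refl->F->L'->B->R'->D->plug->G

Answer: AHAAG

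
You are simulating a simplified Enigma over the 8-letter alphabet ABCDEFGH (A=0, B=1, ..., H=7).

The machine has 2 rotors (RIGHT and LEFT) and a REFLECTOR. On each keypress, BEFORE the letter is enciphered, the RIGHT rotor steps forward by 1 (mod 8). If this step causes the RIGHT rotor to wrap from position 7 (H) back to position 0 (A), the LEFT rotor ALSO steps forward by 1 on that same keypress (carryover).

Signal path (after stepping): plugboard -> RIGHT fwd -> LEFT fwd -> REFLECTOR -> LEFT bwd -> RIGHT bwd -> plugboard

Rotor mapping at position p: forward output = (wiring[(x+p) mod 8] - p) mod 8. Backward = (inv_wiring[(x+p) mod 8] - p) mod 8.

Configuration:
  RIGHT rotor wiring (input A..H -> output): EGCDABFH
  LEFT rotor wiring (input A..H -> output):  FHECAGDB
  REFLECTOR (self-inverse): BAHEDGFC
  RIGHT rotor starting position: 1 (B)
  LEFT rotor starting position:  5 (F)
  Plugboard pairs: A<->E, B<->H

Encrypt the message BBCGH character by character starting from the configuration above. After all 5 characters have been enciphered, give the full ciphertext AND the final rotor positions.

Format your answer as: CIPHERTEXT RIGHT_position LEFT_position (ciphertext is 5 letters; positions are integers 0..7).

Answer: FDGAC 6 5

Derivation:
Char 1 ('B'): step: R->2, L=5; B->plug->H->R->E->L->C->refl->H->L'->F->R'->F->plug->F
Char 2 ('B'): step: R->3, L=5; B->plug->H->R->H->L->D->refl->E->L'->C->R'->D->plug->D
Char 3 ('C'): step: R->4, L=5; C->plug->C->R->B->L->G->refl->F->L'->G->R'->G->plug->G
Char 4 ('G'): step: R->5, L=5; G->plug->G->R->G->L->F->refl->G->L'->B->R'->E->plug->A
Char 5 ('H'): step: R->6, L=5; H->plug->B->R->B->L->G->refl->F->L'->G->R'->C->plug->C
Final: ciphertext=FDGAC, RIGHT=6, LEFT=5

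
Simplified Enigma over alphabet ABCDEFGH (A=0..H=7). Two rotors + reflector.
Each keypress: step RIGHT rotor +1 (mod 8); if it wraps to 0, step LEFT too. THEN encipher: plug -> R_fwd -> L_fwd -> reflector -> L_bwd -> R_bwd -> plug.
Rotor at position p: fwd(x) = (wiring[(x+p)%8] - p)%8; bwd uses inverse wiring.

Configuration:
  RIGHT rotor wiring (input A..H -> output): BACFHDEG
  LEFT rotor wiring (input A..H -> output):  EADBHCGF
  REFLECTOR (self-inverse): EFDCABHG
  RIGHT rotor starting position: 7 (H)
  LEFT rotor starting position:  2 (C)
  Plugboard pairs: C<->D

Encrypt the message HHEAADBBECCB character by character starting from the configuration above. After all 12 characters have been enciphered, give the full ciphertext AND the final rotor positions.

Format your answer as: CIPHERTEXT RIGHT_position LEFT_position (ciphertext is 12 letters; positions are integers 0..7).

Char 1 ('H'): step: R->0, L->3 (L advanced); H->plug->H->R->G->L->F->refl->B->L'->F->R'->D->plug->C
Char 2 ('H'): step: R->1, L=3; H->plug->H->R->A->L->G->refl->H->L'->C->R'->E->plug->E
Char 3 ('E'): step: R->2, L=3; E->plug->E->R->C->L->H->refl->G->L'->A->R'->A->plug->A
Char 4 ('A'): step: R->3, L=3; A->plug->A->R->C->L->H->refl->G->L'->A->R'->C->plug->D
Char 5 ('A'): step: R->4, L=3; A->plug->A->R->D->L->D->refl->C->L'->E->R'->F->plug->F
Char 6 ('D'): step: R->5, L=3; D->plug->C->R->B->L->E->refl->A->L'->H->R'->B->plug->B
Char 7 ('B'): step: R->6, L=3; B->plug->B->R->A->L->G->refl->H->L'->C->R'->D->plug->C
Char 8 ('B'): step: R->7, L=3; B->plug->B->R->C->L->H->refl->G->L'->A->R'->F->plug->F
Char 9 ('E'): step: R->0, L->4 (L advanced); E->plug->E->R->H->L->F->refl->B->L'->D->R'->F->plug->F
Char 10 ('C'): step: R->1, L=4; C->plug->D->R->G->L->H->refl->G->L'->B->R'->B->plug->B
Char 11 ('C'): step: R->2, L=4; C->plug->D->R->B->L->G->refl->H->L'->G->R'->H->plug->H
Char 12 ('B'): step: R->3, L=4; B->plug->B->R->E->L->A->refl->E->L'->F->R'->G->plug->G
Final: ciphertext=CEADFBCFFBHG, RIGHT=3, LEFT=4

Answer: CEADFBCFFBHG 3 4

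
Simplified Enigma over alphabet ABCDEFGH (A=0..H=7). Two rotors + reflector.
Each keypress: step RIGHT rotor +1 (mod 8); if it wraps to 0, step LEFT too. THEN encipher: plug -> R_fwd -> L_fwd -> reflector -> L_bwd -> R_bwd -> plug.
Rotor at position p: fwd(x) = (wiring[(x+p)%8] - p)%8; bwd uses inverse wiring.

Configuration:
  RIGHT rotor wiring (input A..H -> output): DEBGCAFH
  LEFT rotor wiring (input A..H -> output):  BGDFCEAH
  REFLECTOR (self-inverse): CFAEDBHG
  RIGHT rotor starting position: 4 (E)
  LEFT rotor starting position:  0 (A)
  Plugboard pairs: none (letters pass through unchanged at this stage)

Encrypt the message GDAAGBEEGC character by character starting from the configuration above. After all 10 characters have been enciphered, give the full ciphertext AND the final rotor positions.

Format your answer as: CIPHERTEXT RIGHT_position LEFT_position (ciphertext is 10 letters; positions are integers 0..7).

Char 1 ('G'): step: R->5, L=0; G->plug->G->R->B->L->G->refl->H->L'->H->R'->E->plug->E
Char 2 ('D'): step: R->6, L=0; D->plug->D->R->G->L->A->refl->C->L'->E->R'->G->plug->G
Char 3 ('A'): step: R->7, L=0; A->plug->A->R->A->L->B->refl->F->L'->D->R'->F->plug->F
Char 4 ('A'): step: R->0, L->1 (L advanced); A->plug->A->R->D->L->B->refl->F->L'->A->R'->F->plug->F
Char 5 ('G'): step: R->1, L=1; G->plug->G->R->G->L->G->refl->H->L'->F->R'->C->plug->C
Char 6 ('B'): step: R->2, L=1; B->plug->B->R->E->L->D->refl->E->L'->C->R'->H->plug->H
Char 7 ('E'): step: R->3, L=1; E->plug->E->R->E->L->D->refl->E->L'->C->R'->D->plug->D
Char 8 ('E'): step: R->4, L=1; E->plug->E->R->H->L->A->refl->C->L'->B->R'->C->plug->C
Char 9 ('G'): step: R->5, L=1; G->plug->G->R->B->L->C->refl->A->L'->H->R'->E->plug->E
Char 10 ('C'): step: R->6, L=1; C->plug->C->R->F->L->H->refl->G->L'->G->R'->D->plug->D
Final: ciphertext=EGFFCHDCED, RIGHT=6, LEFT=1

Answer: EGFFCHDCED 6 1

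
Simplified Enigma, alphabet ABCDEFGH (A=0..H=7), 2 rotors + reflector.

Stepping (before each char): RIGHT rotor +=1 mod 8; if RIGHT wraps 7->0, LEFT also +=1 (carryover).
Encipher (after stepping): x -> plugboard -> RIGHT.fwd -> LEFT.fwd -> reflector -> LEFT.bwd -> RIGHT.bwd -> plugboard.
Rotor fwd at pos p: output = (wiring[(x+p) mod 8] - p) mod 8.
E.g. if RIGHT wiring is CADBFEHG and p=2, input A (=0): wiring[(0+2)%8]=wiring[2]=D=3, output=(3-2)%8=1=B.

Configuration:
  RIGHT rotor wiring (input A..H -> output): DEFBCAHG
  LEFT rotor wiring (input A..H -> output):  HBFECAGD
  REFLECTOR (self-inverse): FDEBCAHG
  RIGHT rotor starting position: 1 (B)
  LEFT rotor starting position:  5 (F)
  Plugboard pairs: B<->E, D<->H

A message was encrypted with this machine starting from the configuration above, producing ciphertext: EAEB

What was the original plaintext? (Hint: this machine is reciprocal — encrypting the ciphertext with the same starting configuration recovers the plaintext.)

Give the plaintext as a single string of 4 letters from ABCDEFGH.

Answer: BDCD

Derivation:
Char 1 ('E'): step: R->2, L=5; E->plug->B->R->H->L->F->refl->A->L'->F->R'->E->plug->B
Char 2 ('A'): step: R->3, L=5; A->plug->A->R->G->L->H->refl->G->L'->C->R'->H->plug->D
Char 3 ('E'): step: R->4, L=5; E->plug->B->R->E->L->E->refl->C->L'->D->R'->C->plug->C
Char 4 ('B'): step: R->5, L=5; B->plug->E->R->H->L->F->refl->A->L'->F->R'->H->plug->D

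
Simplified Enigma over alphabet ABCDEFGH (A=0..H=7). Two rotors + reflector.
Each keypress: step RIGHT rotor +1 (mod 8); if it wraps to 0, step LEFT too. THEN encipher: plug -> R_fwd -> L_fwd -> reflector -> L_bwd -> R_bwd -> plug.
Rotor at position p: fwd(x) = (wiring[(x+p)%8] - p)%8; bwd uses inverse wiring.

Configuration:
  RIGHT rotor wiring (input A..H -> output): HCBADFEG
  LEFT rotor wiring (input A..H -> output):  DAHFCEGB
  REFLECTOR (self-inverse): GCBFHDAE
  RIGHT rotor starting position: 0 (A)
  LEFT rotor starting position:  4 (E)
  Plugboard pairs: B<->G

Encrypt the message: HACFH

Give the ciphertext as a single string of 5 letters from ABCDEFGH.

Char 1 ('H'): step: R->1, L=4; H->plug->H->R->G->L->D->refl->F->L'->D->R'->F->plug->F
Char 2 ('A'): step: R->2, L=4; A->plug->A->R->H->L->B->refl->C->L'->C->R'->E->plug->E
Char 3 ('C'): step: R->3, L=4; C->plug->C->R->C->L->C->refl->B->L'->H->R'->G->plug->B
Char 4 ('F'): step: R->4, L=4; F->plug->F->R->G->L->D->refl->F->L'->D->R'->E->plug->E
Char 5 ('H'): step: R->5, L=4; H->plug->H->R->G->L->D->refl->F->L'->D->R'->G->plug->B

Answer: FEBEB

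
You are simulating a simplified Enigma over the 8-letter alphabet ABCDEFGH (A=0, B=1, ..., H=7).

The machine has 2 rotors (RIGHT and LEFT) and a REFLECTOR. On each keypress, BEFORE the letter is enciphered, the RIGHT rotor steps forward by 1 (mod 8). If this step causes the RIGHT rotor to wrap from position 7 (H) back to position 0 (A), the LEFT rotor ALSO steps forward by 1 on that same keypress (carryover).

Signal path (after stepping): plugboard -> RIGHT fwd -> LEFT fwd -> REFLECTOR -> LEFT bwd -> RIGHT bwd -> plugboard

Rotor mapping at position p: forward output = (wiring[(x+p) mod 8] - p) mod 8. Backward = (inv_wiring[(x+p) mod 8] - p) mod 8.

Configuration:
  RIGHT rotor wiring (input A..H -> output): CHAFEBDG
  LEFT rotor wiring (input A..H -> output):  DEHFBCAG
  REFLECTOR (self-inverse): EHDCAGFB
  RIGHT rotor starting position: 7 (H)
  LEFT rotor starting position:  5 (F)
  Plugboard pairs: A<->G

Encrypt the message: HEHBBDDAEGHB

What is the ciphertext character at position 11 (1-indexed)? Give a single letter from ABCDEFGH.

Char 1 ('H'): step: R->0, L->6 (L advanced); H->plug->H->R->G->L->D->refl->C->L'->A->R'->C->plug->C
Char 2 ('E'): step: R->1, L=6; E->plug->E->R->A->L->C->refl->D->L'->G->R'->A->plug->G
Char 3 ('H'): step: R->2, L=6; H->plug->H->R->F->L->H->refl->B->L'->E->R'->F->plug->F
Char 4 ('B'): step: R->3, L=6; B->plug->B->R->B->L->A->refl->E->L'->H->R'->F->plug->F
Char 5 ('B'): step: R->4, L=6; B->plug->B->R->F->L->H->refl->B->L'->E->R'->G->plug->A
Char 6 ('D'): step: R->5, L=6; D->plug->D->R->F->L->H->refl->B->L'->E->R'->A->plug->G
Char 7 ('D'): step: R->6, L=6; D->plug->D->R->B->L->A->refl->E->L'->H->R'->F->plug->F
Char 8 ('A'): step: R->7, L=6; A->plug->G->R->C->L->F->refl->G->L'->D->R'->B->plug->B
Char 9 ('E'): step: R->0, L->7 (L advanced); E->plug->E->R->E->L->G->refl->F->L'->C->R'->A->plug->G
Char 10 ('G'): step: R->1, L=7; G->plug->A->R->G->L->D->refl->C->L'->F->R'->G->plug->A
Char 11 ('H'): step: R->2, L=7; H->plug->H->R->F->L->C->refl->D->L'->G->R'->A->plug->G

G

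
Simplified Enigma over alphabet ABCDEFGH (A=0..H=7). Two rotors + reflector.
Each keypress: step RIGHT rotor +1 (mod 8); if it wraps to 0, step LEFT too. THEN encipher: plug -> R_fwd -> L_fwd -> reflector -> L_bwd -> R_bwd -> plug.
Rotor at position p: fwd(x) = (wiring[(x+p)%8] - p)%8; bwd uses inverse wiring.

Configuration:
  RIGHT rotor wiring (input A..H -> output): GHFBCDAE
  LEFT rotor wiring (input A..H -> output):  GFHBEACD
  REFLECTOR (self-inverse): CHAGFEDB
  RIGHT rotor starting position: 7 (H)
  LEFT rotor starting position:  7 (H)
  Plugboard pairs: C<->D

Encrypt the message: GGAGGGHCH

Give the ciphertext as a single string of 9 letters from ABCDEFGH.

Answer: BEFEDCBAD

Derivation:
Char 1 ('G'): step: R->0, L->0 (L advanced); G->plug->G->R->A->L->G->refl->D->L'->H->R'->B->plug->B
Char 2 ('G'): step: R->1, L=0; G->plug->G->R->D->L->B->refl->H->L'->C->R'->E->plug->E
Char 3 ('A'): step: R->2, L=0; A->plug->A->R->D->L->B->refl->H->L'->C->R'->F->plug->F
Char 4 ('G'): step: R->3, L=0; G->plug->G->R->E->L->E->refl->F->L'->B->R'->E->plug->E
Char 5 ('G'): step: R->4, L=0; G->plug->G->R->B->L->F->refl->E->L'->E->R'->C->plug->D
Char 6 ('G'): step: R->5, L=0; G->plug->G->R->E->L->E->refl->F->L'->B->R'->D->plug->C
Char 7 ('H'): step: R->6, L=0; H->plug->H->R->F->L->A->refl->C->L'->G->R'->B->plug->B
Char 8 ('C'): step: R->7, L=0; C->plug->D->R->G->L->C->refl->A->L'->F->R'->A->plug->A
Char 9 ('H'): step: R->0, L->1 (L advanced); H->plug->H->R->E->L->H->refl->B->L'->F->R'->C->plug->D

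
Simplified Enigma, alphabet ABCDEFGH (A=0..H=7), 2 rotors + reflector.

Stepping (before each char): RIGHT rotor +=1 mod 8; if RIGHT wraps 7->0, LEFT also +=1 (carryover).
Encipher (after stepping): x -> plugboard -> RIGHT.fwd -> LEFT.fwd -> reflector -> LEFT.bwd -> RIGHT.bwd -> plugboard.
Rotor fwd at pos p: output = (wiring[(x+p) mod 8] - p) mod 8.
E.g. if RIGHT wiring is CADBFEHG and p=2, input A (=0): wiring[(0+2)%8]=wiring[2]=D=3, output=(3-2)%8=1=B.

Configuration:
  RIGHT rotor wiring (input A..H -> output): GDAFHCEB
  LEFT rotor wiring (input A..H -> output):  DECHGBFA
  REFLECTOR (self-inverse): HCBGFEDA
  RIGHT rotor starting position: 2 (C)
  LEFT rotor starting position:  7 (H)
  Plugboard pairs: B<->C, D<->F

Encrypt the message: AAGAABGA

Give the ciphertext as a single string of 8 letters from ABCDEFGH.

Answer: FDEBFGBH

Derivation:
Char 1 ('A'): step: R->3, L=7; A->plug->A->R->C->L->F->refl->E->L'->B->R'->D->plug->F
Char 2 ('A'): step: R->4, L=7; A->plug->A->R->D->L->D->refl->G->L'->H->R'->F->plug->D
Char 3 ('G'): step: R->5, L=7; G->plug->G->R->A->L->B->refl->C->L'->G->R'->E->plug->E
Char 4 ('A'): step: R->6, L=7; A->plug->A->R->G->L->C->refl->B->L'->A->R'->C->plug->B
Char 5 ('A'): step: R->7, L=7; A->plug->A->R->C->L->F->refl->E->L'->B->R'->D->plug->F
Char 6 ('B'): step: R->0, L->0 (L advanced); B->plug->C->R->A->L->D->refl->G->L'->E->R'->G->plug->G
Char 7 ('G'): step: R->1, L=0; G->plug->G->R->A->L->D->refl->G->L'->E->R'->C->plug->B
Char 8 ('A'): step: R->2, L=0; A->plug->A->R->G->L->F->refl->E->L'->B->R'->H->plug->H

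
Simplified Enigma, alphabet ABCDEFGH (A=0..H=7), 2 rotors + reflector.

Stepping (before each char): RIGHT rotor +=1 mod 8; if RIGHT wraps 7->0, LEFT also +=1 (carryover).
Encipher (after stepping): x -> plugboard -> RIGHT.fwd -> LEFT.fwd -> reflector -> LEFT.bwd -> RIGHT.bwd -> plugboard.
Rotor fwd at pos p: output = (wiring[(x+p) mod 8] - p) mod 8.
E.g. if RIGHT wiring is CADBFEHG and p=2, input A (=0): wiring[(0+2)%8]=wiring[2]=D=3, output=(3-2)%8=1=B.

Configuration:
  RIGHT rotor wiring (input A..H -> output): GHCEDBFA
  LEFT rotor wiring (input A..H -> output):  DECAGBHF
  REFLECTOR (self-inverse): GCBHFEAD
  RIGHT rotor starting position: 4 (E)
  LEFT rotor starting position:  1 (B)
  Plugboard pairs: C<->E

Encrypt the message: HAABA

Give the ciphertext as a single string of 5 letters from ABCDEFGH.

Char 1 ('H'): step: R->5, L=1; H->plug->H->R->G->L->E->refl->F->L'->D->R'->C->plug->E
Char 2 ('A'): step: R->6, L=1; A->plug->A->R->H->L->C->refl->B->L'->B->R'->D->plug->D
Char 3 ('A'): step: R->7, L=1; A->plug->A->R->B->L->B->refl->C->L'->H->R'->B->plug->B
Char 4 ('B'): step: R->0, L->2 (L advanced); B->plug->B->R->H->L->C->refl->B->L'->G->R'->A->plug->A
Char 5 ('A'): step: R->1, L=2; A->plug->A->R->G->L->B->refl->C->L'->H->R'->G->plug->G

Answer: EDBAG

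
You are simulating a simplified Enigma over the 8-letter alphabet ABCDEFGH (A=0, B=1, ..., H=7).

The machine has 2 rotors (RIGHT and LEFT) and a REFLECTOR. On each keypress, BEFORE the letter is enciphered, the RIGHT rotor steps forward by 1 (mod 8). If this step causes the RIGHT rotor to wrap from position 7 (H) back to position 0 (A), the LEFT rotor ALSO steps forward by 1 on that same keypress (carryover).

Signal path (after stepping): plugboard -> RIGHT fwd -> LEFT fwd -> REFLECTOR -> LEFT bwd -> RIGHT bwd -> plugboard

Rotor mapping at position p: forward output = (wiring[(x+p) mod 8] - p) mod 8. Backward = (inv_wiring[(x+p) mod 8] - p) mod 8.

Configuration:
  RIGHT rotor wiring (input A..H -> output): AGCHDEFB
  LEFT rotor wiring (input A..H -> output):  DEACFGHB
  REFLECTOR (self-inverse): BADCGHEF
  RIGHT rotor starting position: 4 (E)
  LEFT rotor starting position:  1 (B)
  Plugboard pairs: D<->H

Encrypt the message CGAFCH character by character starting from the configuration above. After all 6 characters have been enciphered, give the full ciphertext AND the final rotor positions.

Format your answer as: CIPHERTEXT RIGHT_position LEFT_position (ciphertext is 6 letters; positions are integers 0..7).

Answer: EBDGBF 2 2

Derivation:
Char 1 ('C'): step: R->5, L=1; C->plug->C->R->E->L->F->refl->H->L'->B->R'->E->plug->E
Char 2 ('G'): step: R->6, L=1; G->plug->G->R->F->L->G->refl->E->L'->D->R'->B->plug->B
Char 3 ('A'): step: R->7, L=1; A->plug->A->R->C->L->B->refl->A->L'->G->R'->H->plug->D
Char 4 ('F'): step: R->0, L->2 (L advanced); F->plug->F->R->E->L->F->refl->H->L'->F->R'->G->plug->G
Char 5 ('C'): step: R->1, L=2; C->plug->C->R->G->L->B->refl->A->L'->B->R'->B->plug->B
Char 6 ('H'): step: R->2, L=2; H->plug->D->R->C->L->D->refl->C->L'->H->R'->F->plug->F
Final: ciphertext=EBDGBF, RIGHT=2, LEFT=2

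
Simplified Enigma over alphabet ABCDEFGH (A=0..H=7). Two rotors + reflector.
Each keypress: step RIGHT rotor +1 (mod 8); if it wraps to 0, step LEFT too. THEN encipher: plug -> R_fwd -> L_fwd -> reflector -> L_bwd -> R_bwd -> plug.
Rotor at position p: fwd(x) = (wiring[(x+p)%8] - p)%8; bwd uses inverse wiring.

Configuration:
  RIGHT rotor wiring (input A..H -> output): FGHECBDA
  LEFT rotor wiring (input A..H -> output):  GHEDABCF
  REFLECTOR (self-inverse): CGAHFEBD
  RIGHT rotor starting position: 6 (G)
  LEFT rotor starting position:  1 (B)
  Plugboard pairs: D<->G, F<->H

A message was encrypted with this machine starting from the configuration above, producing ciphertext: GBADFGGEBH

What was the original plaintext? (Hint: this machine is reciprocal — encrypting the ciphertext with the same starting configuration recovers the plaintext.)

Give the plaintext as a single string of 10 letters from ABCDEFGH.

Char 1 ('G'): step: R->7, L=1; G->plug->D->R->A->L->G->refl->B->L'->F->R'->E->plug->E
Char 2 ('B'): step: R->0, L->2 (L advanced); B->plug->B->R->G->L->E->refl->F->L'->H->R'->C->plug->C
Char 3 ('A'): step: R->1, L=2; A->plug->A->R->F->L->D->refl->H->L'->D->R'->C->plug->C
Char 4 ('D'): step: R->2, L=2; D->plug->G->R->D->L->H->refl->D->L'->F->R'->A->plug->A
Char 5 ('F'): step: R->3, L=2; F->plug->H->R->E->L->A->refl->C->L'->A->R'->D->plug->G
Char 6 ('G'): step: R->4, L=2; G->plug->D->R->E->L->A->refl->C->L'->A->R'->H->plug->F
Char 7 ('G'): step: R->5, L=2; G->plug->D->R->A->L->C->refl->A->L'->E->R'->A->plug->A
Char 8 ('E'): step: R->6, L=2; E->plug->E->R->B->L->B->refl->G->L'->C->R'->B->plug->B
Char 9 ('B'): step: R->7, L=2; B->plug->B->R->G->L->E->refl->F->L'->H->R'->C->plug->C
Char 10 ('H'): step: R->0, L->3 (L advanced); H->plug->F->R->B->L->F->refl->E->L'->G->R'->B->plug->B

Answer: ECCAGFABCB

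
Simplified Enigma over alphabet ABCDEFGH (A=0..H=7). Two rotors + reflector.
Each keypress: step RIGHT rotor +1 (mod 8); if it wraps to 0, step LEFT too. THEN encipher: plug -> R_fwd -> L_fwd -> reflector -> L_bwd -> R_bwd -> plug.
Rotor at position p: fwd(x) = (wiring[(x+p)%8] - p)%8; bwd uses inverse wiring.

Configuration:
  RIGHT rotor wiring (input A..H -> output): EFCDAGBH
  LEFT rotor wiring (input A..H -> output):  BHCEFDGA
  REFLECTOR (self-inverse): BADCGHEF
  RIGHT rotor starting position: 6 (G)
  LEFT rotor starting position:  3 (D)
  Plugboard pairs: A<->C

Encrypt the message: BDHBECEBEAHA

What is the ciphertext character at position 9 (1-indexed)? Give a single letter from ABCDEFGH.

Char 1 ('B'): step: R->7, L=3; B->plug->B->R->F->L->G->refl->E->L'->G->R'->C->plug->A
Char 2 ('D'): step: R->0, L->4 (L advanced); D->plug->D->R->D->L->E->refl->G->L'->G->R'->F->plug->F
Char 3 ('H'): step: R->1, L=4; H->plug->H->R->D->L->E->refl->G->L'->G->R'->G->plug->G
Char 4 ('B'): step: R->2, L=4; B->plug->B->R->B->L->H->refl->F->L'->E->R'->D->plug->D
Char 5 ('E'): step: R->3, L=4; E->plug->E->R->E->L->F->refl->H->L'->B->R'->F->plug->F
Char 6 ('C'): step: R->4, L=4; C->plug->A->R->E->L->F->refl->H->L'->B->R'->F->plug->F
Char 7 ('E'): step: R->5, L=4; E->plug->E->R->A->L->B->refl->A->L'->H->R'->D->plug->D
Char 8 ('B'): step: R->6, L=4; B->plug->B->R->B->L->H->refl->F->L'->E->R'->E->plug->E
Char 9 ('E'): step: R->7, L=4; E->plug->E->R->E->L->F->refl->H->L'->B->R'->F->plug->F

F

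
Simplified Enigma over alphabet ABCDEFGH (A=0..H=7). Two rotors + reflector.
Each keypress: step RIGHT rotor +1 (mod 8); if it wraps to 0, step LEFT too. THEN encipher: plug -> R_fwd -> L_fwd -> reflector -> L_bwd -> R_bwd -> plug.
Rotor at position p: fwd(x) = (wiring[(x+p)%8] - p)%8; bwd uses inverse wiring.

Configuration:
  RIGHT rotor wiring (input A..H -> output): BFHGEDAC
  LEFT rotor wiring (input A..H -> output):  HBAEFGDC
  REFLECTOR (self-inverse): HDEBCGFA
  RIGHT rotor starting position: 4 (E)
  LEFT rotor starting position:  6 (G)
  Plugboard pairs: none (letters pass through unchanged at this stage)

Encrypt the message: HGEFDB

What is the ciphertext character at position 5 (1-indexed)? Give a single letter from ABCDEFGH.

Char 1 ('H'): step: R->5, L=6; H->plug->H->R->H->L->A->refl->H->L'->G->R'->A->plug->A
Char 2 ('G'): step: R->6, L=6; G->plug->G->R->G->L->H->refl->A->L'->H->R'->D->plug->D
Char 3 ('E'): step: R->7, L=6; E->plug->E->R->H->L->A->refl->H->L'->G->R'->C->plug->C
Char 4 ('F'): step: R->0, L->7 (L advanced); F->plug->F->R->D->L->B->refl->D->L'->A->R'->G->plug->G
Char 5 ('D'): step: R->1, L=7; D->plug->D->R->D->L->B->refl->D->L'->A->R'->H->plug->H

H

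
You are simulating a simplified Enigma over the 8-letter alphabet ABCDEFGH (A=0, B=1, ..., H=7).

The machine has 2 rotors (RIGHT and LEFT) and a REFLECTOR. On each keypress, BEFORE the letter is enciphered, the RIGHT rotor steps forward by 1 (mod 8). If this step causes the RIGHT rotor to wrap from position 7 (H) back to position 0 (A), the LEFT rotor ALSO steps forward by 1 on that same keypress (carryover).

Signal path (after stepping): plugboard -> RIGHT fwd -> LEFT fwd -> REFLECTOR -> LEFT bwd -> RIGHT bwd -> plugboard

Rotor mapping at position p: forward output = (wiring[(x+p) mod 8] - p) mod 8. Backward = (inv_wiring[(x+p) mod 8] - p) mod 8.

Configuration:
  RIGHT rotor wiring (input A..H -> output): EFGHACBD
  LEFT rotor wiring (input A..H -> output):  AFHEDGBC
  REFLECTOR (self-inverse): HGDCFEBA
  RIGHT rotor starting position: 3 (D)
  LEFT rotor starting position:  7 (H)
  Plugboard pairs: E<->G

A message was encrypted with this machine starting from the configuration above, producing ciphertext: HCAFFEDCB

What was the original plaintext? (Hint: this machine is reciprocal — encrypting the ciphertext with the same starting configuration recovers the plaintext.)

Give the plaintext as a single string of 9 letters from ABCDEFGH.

Char 1 ('H'): step: R->4, L=7; H->plug->H->R->D->L->A->refl->H->L'->G->R'->B->plug->B
Char 2 ('C'): step: R->5, L=7; C->plug->C->R->G->L->H->refl->A->L'->D->R'->H->plug->H
Char 3 ('A'): step: R->6, L=7; A->plug->A->R->D->L->A->refl->H->L'->G->R'->C->plug->C
Char 4 ('F'): step: R->7, L=7; F->plug->F->R->B->L->B->refl->G->L'->C->R'->H->plug->H
Char 5 ('F'): step: R->0, L->0 (L advanced); F->plug->F->R->C->L->H->refl->A->L'->A->R'->E->plug->G
Char 6 ('E'): step: R->1, L=0; E->plug->G->R->C->L->H->refl->A->L'->A->R'->F->plug->F
Char 7 ('D'): step: R->2, L=0; D->plug->D->R->A->L->A->refl->H->L'->C->R'->G->plug->E
Char 8 ('C'): step: R->3, L=0; C->plug->C->R->H->L->C->refl->D->L'->E->R'->A->plug->A
Char 9 ('B'): step: R->4, L=0; B->plug->B->R->G->L->B->refl->G->L'->F->R'->C->plug->C

Answer: BHCHGFEAC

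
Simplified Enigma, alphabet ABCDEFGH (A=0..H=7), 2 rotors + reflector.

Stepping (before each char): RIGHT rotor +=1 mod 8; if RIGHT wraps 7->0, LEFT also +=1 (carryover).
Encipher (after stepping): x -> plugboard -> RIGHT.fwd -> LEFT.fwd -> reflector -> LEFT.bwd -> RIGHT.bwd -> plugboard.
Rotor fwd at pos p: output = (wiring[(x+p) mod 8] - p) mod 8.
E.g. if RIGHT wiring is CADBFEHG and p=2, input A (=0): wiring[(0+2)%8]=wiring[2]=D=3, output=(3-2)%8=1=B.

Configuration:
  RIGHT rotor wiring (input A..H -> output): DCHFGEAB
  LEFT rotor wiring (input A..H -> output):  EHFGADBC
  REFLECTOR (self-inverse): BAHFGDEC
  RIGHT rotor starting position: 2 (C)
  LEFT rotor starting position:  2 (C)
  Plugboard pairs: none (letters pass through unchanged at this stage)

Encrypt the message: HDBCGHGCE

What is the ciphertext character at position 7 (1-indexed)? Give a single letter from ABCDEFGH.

Char 1 ('H'): step: R->3, L=2; H->plug->H->R->E->L->H->refl->C->L'->G->R'->E->plug->E
Char 2 ('D'): step: R->4, L=2; D->plug->D->R->F->L->A->refl->B->L'->D->R'->G->plug->G
Char 3 ('B'): step: R->5, L=2; B->plug->B->R->D->L->B->refl->A->L'->F->R'->E->plug->E
Char 4 ('C'): step: R->6, L=2; C->plug->C->R->F->L->A->refl->B->L'->D->R'->B->plug->B
Char 5 ('G'): step: R->7, L=2; G->plug->G->R->F->L->A->refl->B->L'->D->R'->C->plug->C
Char 6 ('H'): step: R->0, L->3 (L advanced); H->plug->H->R->B->L->F->refl->D->L'->A->R'->G->plug->G
Char 7 ('G'): step: R->1, L=3; G->plug->G->R->A->L->D->refl->F->L'->B->R'->A->plug->A

A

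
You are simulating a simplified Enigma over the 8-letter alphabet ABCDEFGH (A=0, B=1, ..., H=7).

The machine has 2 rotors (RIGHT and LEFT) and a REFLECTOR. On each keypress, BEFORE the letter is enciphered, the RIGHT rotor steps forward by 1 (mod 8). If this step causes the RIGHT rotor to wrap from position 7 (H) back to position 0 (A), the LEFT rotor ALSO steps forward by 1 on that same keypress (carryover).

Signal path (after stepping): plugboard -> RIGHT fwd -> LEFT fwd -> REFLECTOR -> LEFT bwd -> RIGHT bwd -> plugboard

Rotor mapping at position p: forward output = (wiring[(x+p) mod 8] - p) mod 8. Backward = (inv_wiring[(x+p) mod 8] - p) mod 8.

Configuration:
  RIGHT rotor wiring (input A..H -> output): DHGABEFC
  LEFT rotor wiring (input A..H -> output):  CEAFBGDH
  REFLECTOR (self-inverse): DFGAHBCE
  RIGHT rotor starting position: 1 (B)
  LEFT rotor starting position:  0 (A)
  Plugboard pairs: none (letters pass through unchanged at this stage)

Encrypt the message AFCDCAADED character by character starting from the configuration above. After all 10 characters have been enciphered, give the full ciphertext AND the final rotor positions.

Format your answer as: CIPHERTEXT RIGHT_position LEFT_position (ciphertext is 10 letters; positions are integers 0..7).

Answer: EAEEEBDEFC 3 1

Derivation:
Char 1 ('A'): step: R->2, L=0; A->plug->A->R->E->L->B->refl->F->L'->D->R'->E->plug->E
Char 2 ('F'): step: R->3, L=0; F->plug->F->R->A->L->C->refl->G->L'->F->R'->A->plug->A
Char 3 ('C'): step: R->4, L=0; C->plug->C->R->B->L->E->refl->H->L'->H->R'->E->plug->E
Char 4 ('D'): step: R->5, L=0; D->plug->D->R->G->L->D->refl->A->L'->C->R'->E->plug->E
Char 5 ('C'): step: R->6, L=0; C->plug->C->R->F->L->G->refl->C->L'->A->R'->E->plug->E
Char 6 ('A'): step: R->7, L=0; A->plug->A->R->D->L->F->refl->B->L'->E->R'->B->plug->B
Char 7 ('A'): step: R->0, L->1 (L advanced); A->plug->A->R->D->L->A->refl->D->L'->A->R'->D->plug->D
Char 8 ('D'): step: R->1, L=1; D->plug->D->R->A->L->D->refl->A->L'->D->R'->E->plug->E
Char 9 ('E'): step: R->2, L=1; E->plug->E->R->D->L->A->refl->D->L'->A->R'->F->plug->F
Char 10 ('D'): step: R->3, L=1; D->plug->D->R->C->L->E->refl->H->L'->B->R'->C->plug->C
Final: ciphertext=EAEEEBDEFC, RIGHT=3, LEFT=1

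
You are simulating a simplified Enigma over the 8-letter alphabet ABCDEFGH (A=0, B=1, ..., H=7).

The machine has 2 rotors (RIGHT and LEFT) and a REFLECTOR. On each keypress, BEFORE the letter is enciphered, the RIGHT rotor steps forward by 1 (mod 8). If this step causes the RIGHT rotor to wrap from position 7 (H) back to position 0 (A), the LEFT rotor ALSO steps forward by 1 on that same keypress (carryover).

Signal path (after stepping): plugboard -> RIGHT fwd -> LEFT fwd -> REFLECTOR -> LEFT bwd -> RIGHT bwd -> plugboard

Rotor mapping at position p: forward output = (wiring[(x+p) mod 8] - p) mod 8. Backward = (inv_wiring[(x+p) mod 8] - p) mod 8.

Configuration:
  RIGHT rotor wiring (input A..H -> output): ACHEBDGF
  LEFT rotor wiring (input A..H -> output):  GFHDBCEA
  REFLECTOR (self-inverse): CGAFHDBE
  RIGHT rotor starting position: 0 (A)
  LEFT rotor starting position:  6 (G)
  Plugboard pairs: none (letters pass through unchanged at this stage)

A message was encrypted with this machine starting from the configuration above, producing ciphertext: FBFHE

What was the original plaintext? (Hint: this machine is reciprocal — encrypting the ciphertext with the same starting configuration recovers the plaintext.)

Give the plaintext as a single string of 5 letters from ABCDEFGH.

Char 1 ('F'): step: R->1, L=6; F->plug->F->R->F->L->F->refl->D->L'->G->R'->B->plug->B
Char 2 ('B'): step: R->2, L=6; B->plug->B->R->C->L->A->refl->C->L'->B->R'->D->plug->D
Char 3 ('F'): step: R->3, L=6; F->plug->F->R->F->L->F->refl->D->L'->G->R'->B->plug->B
Char 4 ('H'): step: R->4, L=6; H->plug->H->R->A->L->G->refl->B->L'->E->R'->E->plug->E
Char 5 ('E'): step: R->5, L=6; E->plug->E->R->F->L->F->refl->D->L'->G->R'->A->plug->A

Answer: BDBEA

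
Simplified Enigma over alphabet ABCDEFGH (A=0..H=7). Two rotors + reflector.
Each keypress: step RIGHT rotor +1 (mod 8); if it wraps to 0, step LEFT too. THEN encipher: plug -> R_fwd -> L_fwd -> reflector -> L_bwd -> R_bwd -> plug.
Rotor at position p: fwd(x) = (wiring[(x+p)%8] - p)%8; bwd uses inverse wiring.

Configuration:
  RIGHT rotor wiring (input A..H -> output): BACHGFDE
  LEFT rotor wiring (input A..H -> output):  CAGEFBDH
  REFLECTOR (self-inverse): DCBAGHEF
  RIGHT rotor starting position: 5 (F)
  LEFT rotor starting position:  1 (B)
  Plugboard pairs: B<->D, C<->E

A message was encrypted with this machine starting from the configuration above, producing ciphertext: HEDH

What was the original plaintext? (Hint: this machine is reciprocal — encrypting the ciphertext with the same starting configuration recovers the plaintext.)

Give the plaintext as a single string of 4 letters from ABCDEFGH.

Answer: ACBA

Derivation:
Char 1 ('H'): step: R->6, L=1; H->plug->H->R->H->L->B->refl->C->L'->F->R'->A->plug->A
Char 2 ('E'): step: R->7, L=1; E->plug->C->R->B->L->F->refl->H->L'->A->R'->E->plug->C
Char 3 ('D'): step: R->0, L->2 (L advanced); D->plug->B->R->A->L->E->refl->G->L'->H->R'->D->plug->B
Char 4 ('H'): step: R->1, L=2; H->plug->H->R->A->L->E->refl->G->L'->H->R'->A->plug->A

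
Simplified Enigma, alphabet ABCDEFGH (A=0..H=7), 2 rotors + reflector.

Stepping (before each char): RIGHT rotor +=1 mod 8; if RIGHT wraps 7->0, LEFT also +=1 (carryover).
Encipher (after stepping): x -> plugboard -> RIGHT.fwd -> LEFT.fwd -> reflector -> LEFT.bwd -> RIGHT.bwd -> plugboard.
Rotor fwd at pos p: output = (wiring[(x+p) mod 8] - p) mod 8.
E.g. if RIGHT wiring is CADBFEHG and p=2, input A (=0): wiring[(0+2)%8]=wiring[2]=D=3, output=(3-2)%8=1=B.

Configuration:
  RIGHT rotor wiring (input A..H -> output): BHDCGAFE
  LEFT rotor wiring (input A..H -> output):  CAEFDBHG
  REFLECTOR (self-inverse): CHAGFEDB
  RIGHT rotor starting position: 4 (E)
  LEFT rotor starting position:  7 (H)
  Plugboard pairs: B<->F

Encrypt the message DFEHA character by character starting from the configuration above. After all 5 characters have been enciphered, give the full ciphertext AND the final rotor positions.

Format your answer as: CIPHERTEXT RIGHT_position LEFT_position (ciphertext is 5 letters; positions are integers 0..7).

Answer: HAAFD 1 0

Derivation:
Char 1 ('D'): step: R->5, L=7; D->plug->D->R->E->L->G->refl->D->L'->B->R'->H->plug->H
Char 2 ('F'): step: R->6, L=7; F->plug->B->R->G->L->C->refl->A->L'->H->R'->A->plug->A
Char 3 ('E'): step: R->7, L=7; E->plug->E->R->D->L->F->refl->E->L'->F->R'->A->plug->A
Char 4 ('H'): step: R->0, L->0 (L advanced); H->plug->H->R->E->L->D->refl->G->L'->H->R'->B->plug->F
Char 5 ('A'): step: R->1, L=0; A->plug->A->R->G->L->H->refl->B->L'->F->R'->D->plug->D
Final: ciphertext=HAAFD, RIGHT=1, LEFT=0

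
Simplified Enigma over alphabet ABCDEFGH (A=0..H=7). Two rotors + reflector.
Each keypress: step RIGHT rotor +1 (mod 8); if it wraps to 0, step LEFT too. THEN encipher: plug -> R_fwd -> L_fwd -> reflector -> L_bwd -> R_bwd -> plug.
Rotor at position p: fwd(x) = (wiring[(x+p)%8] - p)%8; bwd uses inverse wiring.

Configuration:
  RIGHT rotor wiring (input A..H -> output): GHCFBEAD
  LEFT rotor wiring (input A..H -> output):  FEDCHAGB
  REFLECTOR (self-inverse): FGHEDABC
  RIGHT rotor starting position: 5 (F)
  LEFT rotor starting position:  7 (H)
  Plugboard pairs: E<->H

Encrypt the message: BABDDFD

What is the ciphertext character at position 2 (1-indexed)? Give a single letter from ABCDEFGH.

Char 1 ('B'): step: R->6, L=7; B->plug->B->R->F->L->A->refl->F->L'->C->R'->A->plug->A
Char 2 ('A'): step: R->7, L=7; A->plug->A->R->E->L->D->refl->E->L'->D->R'->D->plug->D

D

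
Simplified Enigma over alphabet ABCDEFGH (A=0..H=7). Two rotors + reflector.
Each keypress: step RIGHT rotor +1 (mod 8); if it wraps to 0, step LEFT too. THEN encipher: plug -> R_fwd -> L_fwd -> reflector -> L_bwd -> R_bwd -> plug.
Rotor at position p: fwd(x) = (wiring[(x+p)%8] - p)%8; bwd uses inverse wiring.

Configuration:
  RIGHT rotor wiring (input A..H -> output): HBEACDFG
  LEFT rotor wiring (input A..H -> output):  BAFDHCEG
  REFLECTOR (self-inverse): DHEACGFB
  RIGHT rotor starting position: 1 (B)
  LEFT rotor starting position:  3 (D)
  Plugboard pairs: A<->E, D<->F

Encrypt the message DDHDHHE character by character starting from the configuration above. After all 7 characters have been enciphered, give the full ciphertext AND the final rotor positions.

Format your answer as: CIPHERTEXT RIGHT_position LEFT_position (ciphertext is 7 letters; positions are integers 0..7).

Answer: CCGCAFH 0 4

Derivation:
Char 1 ('D'): step: R->2, L=3; D->plug->F->R->E->L->D->refl->A->L'->A->R'->C->plug->C
Char 2 ('D'): step: R->3, L=3; D->plug->F->R->E->L->D->refl->A->L'->A->R'->C->plug->C
Char 3 ('H'): step: R->4, L=3; H->plug->H->R->E->L->D->refl->A->L'->A->R'->G->plug->G
Char 4 ('D'): step: R->5, L=3; D->plug->F->R->H->L->C->refl->E->L'->B->R'->C->plug->C
Char 5 ('H'): step: R->6, L=3; H->plug->H->R->F->L->G->refl->F->L'->G->R'->E->plug->A
Char 6 ('H'): step: R->7, L=3; H->plug->H->R->G->L->F->refl->G->L'->F->R'->D->plug->F
Char 7 ('E'): step: R->0, L->4 (L advanced); E->plug->A->R->H->L->H->refl->B->L'->G->R'->H->plug->H
Final: ciphertext=CCGCAFH, RIGHT=0, LEFT=4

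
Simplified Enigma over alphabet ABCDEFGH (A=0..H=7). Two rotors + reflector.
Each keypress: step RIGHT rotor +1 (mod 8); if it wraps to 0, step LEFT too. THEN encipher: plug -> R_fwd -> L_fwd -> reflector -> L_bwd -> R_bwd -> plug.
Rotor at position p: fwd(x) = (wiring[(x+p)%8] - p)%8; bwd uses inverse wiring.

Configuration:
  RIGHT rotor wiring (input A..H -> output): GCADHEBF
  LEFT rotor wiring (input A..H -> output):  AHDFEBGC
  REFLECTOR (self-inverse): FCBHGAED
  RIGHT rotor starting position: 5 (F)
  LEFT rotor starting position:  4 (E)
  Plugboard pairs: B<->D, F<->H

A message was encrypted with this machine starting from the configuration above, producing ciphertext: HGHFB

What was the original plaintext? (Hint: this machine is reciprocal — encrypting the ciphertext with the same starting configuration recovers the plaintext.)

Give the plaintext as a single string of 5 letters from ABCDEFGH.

Answer: FAGHA

Derivation:
Char 1 ('H'): step: R->6, L=4; H->plug->F->R->F->L->D->refl->H->L'->G->R'->H->plug->F
Char 2 ('G'): step: R->7, L=4; G->plug->G->R->F->L->D->refl->H->L'->G->R'->A->plug->A
Char 3 ('H'): step: R->0, L->5 (L advanced); H->plug->F->R->E->L->C->refl->B->L'->B->R'->G->plug->G
Char 4 ('F'): step: R->1, L=5; F->plug->H->R->F->L->G->refl->E->L'->A->R'->F->plug->H
Char 5 ('B'): step: R->2, L=5; B->plug->D->R->C->L->F->refl->A->L'->G->R'->A->plug->A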